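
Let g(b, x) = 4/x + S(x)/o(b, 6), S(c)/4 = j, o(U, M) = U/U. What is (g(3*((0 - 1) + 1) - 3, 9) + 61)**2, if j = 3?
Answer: 436921/81 ≈ 5394.1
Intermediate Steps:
o(U, M) = 1
S(c) = 12 (S(c) = 4*3 = 12)
g(b, x) = 12 + 4/x (g(b, x) = 4/x + 12/1 = 4/x + 12*1 = 4/x + 12 = 12 + 4/x)
(g(3*((0 - 1) + 1) - 3, 9) + 61)**2 = ((12 + 4/9) + 61)**2 = (112/9 + 61)**2 = (661/9)**2 = 436921/81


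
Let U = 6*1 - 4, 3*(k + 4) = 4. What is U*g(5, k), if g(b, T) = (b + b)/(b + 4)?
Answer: 20/9 ≈ 2.2222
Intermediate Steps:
k = -8/3 (k = -4 + (⅓)*4 = -4 + 4/3 = -8/3 ≈ -2.6667)
g(b, T) = 2*b/(4 + b) (g(b, T) = (2*b)/(4 + b) = 2*b/(4 + b))
U = 2 (U = 6 - 4 = 2)
U*g(5, k) = 2*(2*5/(4 + 5)) = 2*(2*5/9) = 2*(2*5*(⅑)) = 2*(10/9) = 20/9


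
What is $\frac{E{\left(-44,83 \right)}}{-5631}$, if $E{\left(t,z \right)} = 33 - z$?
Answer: $\frac{50}{5631} \approx 0.0088794$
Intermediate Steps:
$\frac{E{\left(-44,83 \right)}}{-5631} = \frac{33 - 83}{-5631} = \left(33 - 83\right) \left(- \frac{1}{5631}\right) = \left(-50\right) \left(- \frac{1}{5631}\right) = \frac{50}{5631}$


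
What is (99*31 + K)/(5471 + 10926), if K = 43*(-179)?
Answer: -4628/16397 ≈ -0.28225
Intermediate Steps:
K = -7697
(99*31 + K)/(5471 + 10926) = (99*31 - 7697)/(5471 + 10926) = (3069 - 7697)/16397 = -4628*1/16397 = -4628/16397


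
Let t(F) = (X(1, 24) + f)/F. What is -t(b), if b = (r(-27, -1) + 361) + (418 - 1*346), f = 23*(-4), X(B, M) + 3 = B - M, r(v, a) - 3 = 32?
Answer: 59/234 ≈ 0.25214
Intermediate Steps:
r(v, a) = 35 (r(v, a) = 3 + 32 = 35)
X(B, M) = -3 + B - M (X(B, M) = -3 + (B - M) = -3 + B - M)
f = -92
b = 468 (b = (35 + 361) + (418 - 1*346) = 396 + (418 - 346) = 396 + 72 = 468)
t(F) = -118/F (t(F) = ((-3 + 1 - 1*24) - 92)/F = ((-3 + 1 - 24) - 92)/F = (-26 - 92)/F = -118/F)
-t(b) = -(-118)/468 = -1*(-59/234) = 59/234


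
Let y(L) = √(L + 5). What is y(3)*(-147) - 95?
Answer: -95 - 294*√2 ≈ -510.78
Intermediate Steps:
y(L) = √(5 + L)
y(3)*(-147) - 95 = √(5 + 3)*(-147) - 95 = √8*(-147) - 95 = (2*√2)*(-147) - 95 = -294*√2 - 95 = -95 - 294*√2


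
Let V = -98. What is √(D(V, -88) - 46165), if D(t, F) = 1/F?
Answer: I*√89375462/44 ≈ 214.86*I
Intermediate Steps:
√(D(V, -88) - 46165) = √(1/(-88) - 46165) = √(-1/88 - 46165) = √(-4062521/88) = I*√89375462/44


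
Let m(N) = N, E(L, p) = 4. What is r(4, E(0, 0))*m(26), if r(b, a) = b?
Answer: 104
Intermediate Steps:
r(4, E(0, 0))*m(26) = 4*26 = 104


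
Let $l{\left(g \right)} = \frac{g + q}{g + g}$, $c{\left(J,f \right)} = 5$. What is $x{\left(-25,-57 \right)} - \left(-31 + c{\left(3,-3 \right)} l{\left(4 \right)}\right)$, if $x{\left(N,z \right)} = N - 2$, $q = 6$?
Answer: $- \frac{9}{4} \approx -2.25$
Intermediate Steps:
$x{\left(N,z \right)} = -2 + N$ ($x{\left(N,z \right)} = N + \left(-6 + 4\right) = N - 2 = -2 + N$)
$l{\left(g \right)} = \frac{6 + g}{2 g}$ ($l{\left(g \right)} = \frac{g + 6}{g + g} = \frac{6 + g}{2 g}$)
$x{\left(-25,-57 \right)} - \left(-31 + c{\left(3,-3 \right)} l{\left(4 \right)}\right) = \left(-2 - 25\right) - \left(-31 + 5 \frac{6 + 4}{2 \cdot 4}\right) = -27 - \left(-31 + 5 \cdot \frac{1}{2} \cdot \frac{1}{4} \cdot 10\right) = -27 - \left(-31 + 5 \cdot \frac{5}{4}\right) = -27 - \left(-31 + \frac{25}{4}\right) = -27 - - \frac{99}{4} = -27 + \frac{99}{4} = - \frac{9}{4}$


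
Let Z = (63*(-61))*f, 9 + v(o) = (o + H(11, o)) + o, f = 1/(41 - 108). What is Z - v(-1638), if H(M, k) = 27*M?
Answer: 204039/67 ≈ 3045.4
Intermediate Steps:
f = -1/67 (f = 1/(-67) = -1/67 ≈ -0.014925)
v(o) = 288 + 2*o (v(o) = -9 + ((o + 27*11) + o) = -9 + ((o + 297) + o) = -9 + ((297 + o) + o) = -9 + (297 + 2*o) = 288 + 2*o)
Z = 3843/67 (Z = (63*(-61))*(-1/67) = -3843*(-1/67) = 3843/67 ≈ 57.358)
Z - v(-1638) = 3843/67 - (288 + 2*(-1638)) = 3843/67 - (288 - 3276) = 3843/67 - 1*(-2988) = 3843/67 + 2988 = 204039/67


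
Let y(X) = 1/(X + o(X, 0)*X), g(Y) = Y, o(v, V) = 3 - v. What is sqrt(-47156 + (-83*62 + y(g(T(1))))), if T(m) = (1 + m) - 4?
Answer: 5*I*sqrt(75315)/6 ≈ 228.7*I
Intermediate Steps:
T(m) = -3 + m
y(X) = 1/(X + X*(3 - X)) (y(X) = 1/(X + (3 - X)*X) = 1/(X + X*(3 - X)))
sqrt(-47156 + (-83*62 + y(g(T(1))))) = sqrt(-47156 + (-83*62 - 1/((-3 + 1)*(-4 + (-3 + 1))))) = sqrt(-47156 + (-5146 - 1/(-2*(-4 - 2)))) = sqrt(-47156 + (-5146 - 1*(-1/2)/(-6))) = sqrt(-47156 + (-5146 - 1*(-1/2)*(-1/6))) = sqrt(-47156 + (-5146 - 1/12)) = sqrt(-47156 - 61753/12) = sqrt(-627625/12) = 5*I*sqrt(75315)/6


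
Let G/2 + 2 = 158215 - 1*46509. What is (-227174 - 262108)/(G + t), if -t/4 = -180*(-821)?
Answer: 244641/183856 ≈ 1.3306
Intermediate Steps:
G = 223408 (G = -4 + 2*(158215 - 1*46509) = -4 + 2*(158215 - 46509) = -4 + 2*111706 = -4 + 223412 = 223408)
t = -591120 (t = -(-720)*(-821) = -4*147780 = -591120)
(-227174 - 262108)/(G + t) = (-227174 - 262108)/(223408 - 591120) = -489282/(-367712) = -489282*(-1/367712) = 244641/183856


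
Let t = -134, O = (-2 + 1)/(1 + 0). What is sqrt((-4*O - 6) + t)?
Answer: 2*I*sqrt(34) ≈ 11.662*I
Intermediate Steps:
O = -1 (O = -1/1 = -1*1 = -1)
sqrt((-4*O - 6) + t) = sqrt((-4*(-1) - 6) - 134) = sqrt((4 - 6) - 134) = sqrt(-2 - 134) = sqrt(-136) = 2*I*sqrt(34)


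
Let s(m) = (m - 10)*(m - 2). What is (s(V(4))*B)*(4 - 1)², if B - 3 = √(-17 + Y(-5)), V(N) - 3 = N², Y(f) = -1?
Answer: 4131 + 4131*I*√2 ≈ 4131.0 + 5842.1*I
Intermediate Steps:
V(N) = 3 + N²
s(m) = (-10 + m)*(-2 + m)
B = 3 + 3*I*√2 (B = 3 + √(-17 - 1) = 3 + √(-18) = 3 + 3*I*√2 ≈ 3.0 + 4.2426*I)
(s(V(4))*B)*(4 - 1)² = ((20 + (3 + 4²)² - 12*(3 + 4²))*(3 + 3*I*√2))*(4 - 1)² = ((20 + (3 + 16)² - 12*(3 + 16))*(3 + 3*I*√2))*3² = ((20 + 19² - 12*19)*(3 + 3*I*√2))*9 = ((20 + 361 - 228)*(3 + 3*I*√2))*9 = (153*(3 + 3*I*√2))*9 = (459 + 459*I*√2)*9 = 4131 + 4131*I*√2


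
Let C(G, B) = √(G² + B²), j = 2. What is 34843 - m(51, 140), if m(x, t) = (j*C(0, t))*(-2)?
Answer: 35403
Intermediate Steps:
C(G, B) = √(B² + G²)
m(x, t) = -4*√(t²) (m(x, t) = (2*√(t² + 0²))*(-2) = (2*√(t² + 0))*(-2) = (2*√(t²))*(-2) = -4*√(t²))
34843 - m(51, 140) = 34843 - (-4)*√(140²) = 34843 - (-4)*√19600 = 34843 - (-4)*140 = 34843 - 1*(-560) = 34843 + 560 = 35403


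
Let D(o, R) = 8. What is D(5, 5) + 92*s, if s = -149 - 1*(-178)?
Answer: 2676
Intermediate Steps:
s = 29 (s = -149 + 178 = 29)
D(5, 5) + 92*s = 8 + 92*29 = 8 + 2668 = 2676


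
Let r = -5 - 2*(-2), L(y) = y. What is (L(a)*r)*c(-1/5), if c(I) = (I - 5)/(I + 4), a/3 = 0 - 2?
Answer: -156/19 ≈ -8.2105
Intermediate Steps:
a = -6 (a = 3*(0 - 2) = 3*(-2) = -6)
c(I) = (-5 + I)/(4 + I)
r = -1 (r = -5 + 4 = -1)
(L(a)*r)*c(-1/5) = (-6*(-1))*((-5 - 1/5)/(4 - 1/5)) = 6*((-5 - 1*⅕)/(4 - 1*⅕)) = 6*((-5 - ⅕)/(4 - ⅕)) = 6*(-26/5/(19/5)) = 6*((5/19)*(-26/5)) = 6*(-26/19) = -156/19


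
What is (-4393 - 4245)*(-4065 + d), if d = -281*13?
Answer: 66668084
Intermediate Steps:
d = -3653
(-4393 - 4245)*(-4065 + d) = (-4393 - 4245)*(-4065 - 3653) = -8638*(-7718) = 66668084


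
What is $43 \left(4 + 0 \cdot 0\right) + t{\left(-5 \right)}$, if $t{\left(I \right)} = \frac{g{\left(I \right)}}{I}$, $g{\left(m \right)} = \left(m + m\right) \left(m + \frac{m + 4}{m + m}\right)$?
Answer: $\frac{811}{5} \approx 162.2$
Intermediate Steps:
$g{\left(m \right)} = 2 m \left(m + \frac{4 + m}{2 m}\right)$
$t{\left(I \right)} = \frac{4 + I + 2 I^{2}}{I}$
$43 \left(4 + 0 \cdot 0\right) + t{\left(-5 \right)} = 43 \left(4 + 0 \cdot 0\right) + \left(1 + 2 \left(-5\right) + \frac{4}{-5}\right) = 43 \left(4 + 0\right) + \left(1 - 10 + 4 \left(- \frac{1}{5}\right)\right) = 43 \cdot 4 - \frac{49}{5} = 172 - \frac{49}{5} = \frac{811}{5}$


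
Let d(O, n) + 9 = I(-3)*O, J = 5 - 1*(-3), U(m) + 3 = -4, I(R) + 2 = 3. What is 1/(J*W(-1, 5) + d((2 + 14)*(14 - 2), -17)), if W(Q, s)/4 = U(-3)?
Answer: -1/41 ≈ -0.024390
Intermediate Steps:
I(R) = 1 (I(R) = -2 + 3 = 1)
U(m) = -7 (U(m) = -3 - 4 = -7)
J = 8 (J = 5 + 3 = 8)
d(O, n) = -9 + O (d(O, n) = -9 + 1*O = -9 + O)
W(Q, s) = -28 (W(Q, s) = 4*(-7) = -28)
1/(J*W(-1, 5) + d((2 + 14)*(14 - 2), -17)) = 1/(8*(-28) + (-9 + (2 + 14)*(14 - 2))) = 1/(-224 + (-9 + 16*12)) = 1/(-224 + (-9 + 192)) = 1/(-224 + 183) = 1/(-41) = -1/41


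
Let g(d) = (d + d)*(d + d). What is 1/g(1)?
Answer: ¼ ≈ 0.25000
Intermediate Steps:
g(d) = 4*d² (g(d) = (2*d)*(2*d) = 4*d²)
1/g(1) = 1/(4*1²) = 1/(4*1) = 1/4 = ¼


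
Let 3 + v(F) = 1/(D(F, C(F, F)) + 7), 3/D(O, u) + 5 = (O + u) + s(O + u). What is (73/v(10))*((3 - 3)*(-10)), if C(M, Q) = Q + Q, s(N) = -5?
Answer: 0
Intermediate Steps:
C(M, Q) = 2*Q
D(O, u) = 3/(-10 + O + u) (D(O, u) = 3/(-5 + ((O + u) - 5)) = 3/(-5 + (-5 + O + u)) = 3/(-10 + O + u))
v(F) = -3 + 1/(7 + 3/(-10 + 3*F)) (v(F) = -3 + 1/(3/(-10 + F + 2*F) + 7) = -3 + 1/(3/(-10 + 3*F) + 7) = -3 + 1/(7 + 3/(-10 + 3*F)))
(73/v(10))*((3 - 3)*(-10)) = (73/(((191 - 60*10)/(-67 + 21*10))))*((3 - 3)*(-10)) = (73/(((191 - 600)/(-67 + 210))))*(0*(-10)) = (73/((-409/143)))*0 = (73/(((1/143)*(-409))))*0 = (73/(-409/143))*0 = (73*(-143/409))*0 = -10439/409*0 = 0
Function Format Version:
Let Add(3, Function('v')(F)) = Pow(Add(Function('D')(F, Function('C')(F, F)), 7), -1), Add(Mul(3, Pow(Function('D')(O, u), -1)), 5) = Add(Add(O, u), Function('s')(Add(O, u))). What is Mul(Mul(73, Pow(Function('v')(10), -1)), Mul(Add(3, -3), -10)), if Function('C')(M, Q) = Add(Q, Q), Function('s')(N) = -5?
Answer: 0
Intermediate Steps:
Function('C')(M, Q) = Mul(2, Q)
Function('D')(O, u) = Mul(3, Pow(Add(-10, O, u), -1)) (Function('D')(O, u) = Mul(3, Pow(Add(-5, Add(Add(O, u), -5)), -1)) = Mul(3, Pow(Add(-5, Add(-5, O, u)), -1)) = Mul(3, Pow(Add(-10, O, u), -1)))
Function('v')(F) = Add(-3, Pow(Add(7, Mul(3, Pow(Add(-10, Mul(3, F)), -1))), -1)) (Function('v')(F) = Add(-3, Pow(Add(Mul(3, Pow(Add(-10, F, Mul(2, F)), -1)), 7), -1)) = Add(-3, Pow(Add(Mul(3, Pow(Add(-10, Mul(3, F)), -1)), 7), -1)) = Add(-3, Pow(Add(7, Mul(3, Pow(Add(-10, Mul(3, F)), -1))), -1)))
Mul(Mul(73, Pow(Function('v')(10), -1)), Mul(Add(3, -3), -10)) = Mul(Mul(73, Pow(Mul(Pow(Add(-67, Mul(21, 10)), -1), Add(191, Mul(-60, 10))), -1)), Mul(Add(3, -3), -10)) = Mul(Mul(73, Pow(Mul(Pow(Add(-67, 210), -1), Add(191, -600)), -1)), Mul(0, -10)) = Mul(Mul(73, Pow(Mul(Pow(143, -1), -409), -1)), 0) = Mul(Mul(73, Pow(Mul(Rational(1, 143), -409), -1)), 0) = Mul(Mul(73, Pow(Rational(-409, 143), -1)), 0) = Mul(Mul(73, Rational(-143, 409)), 0) = Mul(Rational(-10439, 409), 0) = 0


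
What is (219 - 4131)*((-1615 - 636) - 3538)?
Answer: 22646568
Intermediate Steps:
(219 - 4131)*((-1615 - 636) - 3538) = -3912*(-2251 - 3538) = -3912*(-5789) = 22646568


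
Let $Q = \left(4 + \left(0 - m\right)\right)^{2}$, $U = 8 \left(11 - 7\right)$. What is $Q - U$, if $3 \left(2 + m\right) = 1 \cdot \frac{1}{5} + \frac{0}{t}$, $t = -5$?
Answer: $\frac{721}{225} \approx 3.2044$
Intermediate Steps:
$m = - \frac{29}{15}$ ($m = -2 + \frac{1 \cdot \frac{1}{5} + \frac{0}{-5}}{3} = -2 + \frac{1 \cdot \frac{1}{5} + 0 \left(- \frac{1}{5}\right)}{3} = -2 + \frac{\frac{1}{5} + 0}{3} = -2 + \frac{1}{3} \cdot \frac{1}{5} = -2 + \frac{1}{15} = - \frac{29}{15} \approx -1.9333$)
$U = 32$ ($U = 8 \cdot 4 = 32$)
$Q = \frac{7921}{225}$ ($Q = \left(4 + \left(0 - - \frac{29}{15}\right)\right)^{2} = \left(4 + \left(0 + \frac{29}{15}\right)\right)^{2} = \left(4 + \frac{29}{15}\right)^{2} = \left(\frac{89}{15}\right)^{2} = \frac{7921}{225} \approx 35.204$)
$Q - U = \frac{7921}{225} - 32 = \frac{721}{225}$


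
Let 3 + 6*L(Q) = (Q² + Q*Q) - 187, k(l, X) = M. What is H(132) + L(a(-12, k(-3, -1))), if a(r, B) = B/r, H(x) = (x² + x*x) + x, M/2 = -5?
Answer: 3774445/108 ≈ 34949.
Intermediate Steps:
M = -10 (M = 2*(-5) = -10)
k(l, X) = -10
H(x) = x + 2*x² (H(x) = (x² + x²) + x = 2*x² + x = x + 2*x²)
L(Q) = -95/3 + Q²/3 (L(Q) = -½ + ((Q² + Q*Q) - 187)/6 = -½ + ((Q² + Q²) - 187)/6 = -½ + (2*Q² - 187)/6 = -½ + (-187 + 2*Q²)/6 = -½ + (-187/6 + Q²/3) = -95/3 + Q²/3)
H(132) + L(a(-12, k(-3, -1))) = 132*(1 + 2*132) + (-95/3 + (-10/(-12))²/3) = 132*(1 + 264) + (-95/3 + (-10*(-1/12))²/3) = 132*265 + (-95/3 + (⅚)²/3) = 34980 + (-95/3 + (⅓)*(25/36)) = 34980 + (-95/3 + 25/108) = 34980 - 3395/108 = 3774445/108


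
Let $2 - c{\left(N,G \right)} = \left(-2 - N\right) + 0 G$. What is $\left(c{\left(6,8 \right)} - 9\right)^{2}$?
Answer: $1$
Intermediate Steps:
$c{\left(N,G \right)} = 4 + N$ ($c{\left(N,G \right)} = 2 - \left(\left(-2 - N\right) + 0 G\right) = 2 - \left(\left(-2 - N\right) + 0\right) = 2 - \left(-2 - N\right) = 2 + \left(2 + N\right) = 4 + N$)
$\left(c{\left(6,8 \right)} - 9\right)^{2} = \left(\left(4 + 6\right) - 9\right)^{2} = \left(10 - 9\right)^{2} = 1^{2} = 1$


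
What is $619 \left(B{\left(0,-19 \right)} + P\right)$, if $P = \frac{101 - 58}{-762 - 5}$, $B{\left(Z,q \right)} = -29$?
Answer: $- \frac{13795034}{767} \approx -17986.0$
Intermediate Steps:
$P = - \frac{43}{767}$ ($P = \frac{43}{-767} = 43 \left(- \frac{1}{767}\right) = - \frac{43}{767} \approx -0.056063$)
$619 \left(B{\left(0,-19 \right)} + P\right) = 619 \left(-29 - \frac{43}{767}\right) = 619 \left(- \frac{22286}{767}\right) = - \frac{13795034}{767}$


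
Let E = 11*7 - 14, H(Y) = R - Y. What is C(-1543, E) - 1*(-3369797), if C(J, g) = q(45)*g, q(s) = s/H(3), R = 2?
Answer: 3366962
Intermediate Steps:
H(Y) = 2 - Y
E = 63 (E = 77 - 14 = 63)
q(s) = -s (q(s) = s/(2 - 1*3) = s/(2 - 3) = s/(-1) = s*(-1) = -s)
C(J, g) = -45*g (C(J, g) = (-1*45)*g = -45*g)
C(-1543, E) - 1*(-3369797) = -45*63 - 1*(-3369797) = -2835 + 3369797 = 3366962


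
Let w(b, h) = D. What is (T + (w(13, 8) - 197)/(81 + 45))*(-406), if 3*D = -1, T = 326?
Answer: -3556444/27 ≈ -1.3172e+5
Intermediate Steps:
D = -⅓ (D = (⅓)*(-1) = -⅓ ≈ -0.33333)
w(b, h) = -⅓
(T + (w(13, 8) - 197)/(81 + 45))*(-406) = (326 + (-⅓ - 197)/(81 + 45))*(-406) = (326 - 592/3/126)*(-406) = (326 - 592/3*1/126)*(-406) = (326 - 296/189)*(-406) = (61318/189)*(-406) = -3556444/27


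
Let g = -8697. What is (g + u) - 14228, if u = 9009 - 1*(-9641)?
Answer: -4275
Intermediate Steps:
u = 18650 (u = 9009 + 9641 = 18650)
(g + u) - 14228 = (-8697 + 18650) - 14228 = 9953 - 14228 = -4275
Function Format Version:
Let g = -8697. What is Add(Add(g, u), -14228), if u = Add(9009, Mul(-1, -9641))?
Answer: -4275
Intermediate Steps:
u = 18650 (u = Add(9009, 9641) = 18650)
Add(Add(g, u), -14228) = Add(Add(-8697, 18650), -14228) = Add(9953, -14228) = -4275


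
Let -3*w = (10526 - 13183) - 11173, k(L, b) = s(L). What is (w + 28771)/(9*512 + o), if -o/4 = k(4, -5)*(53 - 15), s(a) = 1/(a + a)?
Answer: 33381/4589 ≈ 7.2741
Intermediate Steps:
s(a) = 1/(2*a)
k(L, b) = 1/(2*L)
w = 4610 (w = -((10526 - 13183) - 11173)/3 = -(-2657 - 11173)/3 = -1/3*(-13830) = 4610)
o = -19 (o = -4*(1/2)/4*(53 - 15) = -4*(1/2)*(1/4)*38 = -38/2 = -4*19/4 = -19)
(w + 28771)/(9*512 + o) = (4610 + 28771)/(9*512 - 19) = 33381/(4608 - 19) = 33381/4589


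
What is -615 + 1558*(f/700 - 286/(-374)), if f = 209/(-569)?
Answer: 1948703063/3385550 ≈ 575.59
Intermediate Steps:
f = -209/569 (f = 209*(-1/569) = -209/569 ≈ -0.36731)
-615 + 1558*(f/700 - 286/(-374)) = -615 + 1558*(-209/569/700 - 286/(-374)) = -615 + 1558*(-209/569*1/700 - 286*(-1/374)) = -615 + 1558*(-209/398300 + 13/17) = -615 + 1558*(5174347/6771100) = -615 + 4030816313/3385550 = 1948703063/3385550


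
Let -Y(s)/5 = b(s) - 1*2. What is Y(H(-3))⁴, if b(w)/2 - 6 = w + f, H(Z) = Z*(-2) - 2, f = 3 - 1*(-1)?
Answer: 285610000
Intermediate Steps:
f = 4 (f = 3 + 1 = 4)
H(Z) = -2 - 2*Z (H(Z) = -2*Z - 2 = -2 - 2*Z)
b(w) = 20 + 2*w (b(w) = 12 + 2*(w + 4) = 12 + 2*(4 + w) = 12 + (8 + 2*w) = 20 + 2*w)
Y(s) = -90 - 10*s (Y(s) = -5*((20 + 2*s) - 1*2) = -5*((20 + 2*s) - 2) = -5*(18 + 2*s) = -90 - 10*s)
Y(H(-3))⁴ = (-90 - 10*(-2 - 2*(-3)))⁴ = (-90 - 10*(-2 + 6))⁴ = (-90 - 10*4)⁴ = (-90 - 40)⁴ = (-130)⁴ = 285610000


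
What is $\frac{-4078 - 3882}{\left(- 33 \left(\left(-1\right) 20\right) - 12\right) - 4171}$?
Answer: $\frac{7960}{3523} \approx 2.2594$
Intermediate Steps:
$\frac{-4078 - 3882}{\left(- 33 \left(\left(-1\right) 20\right) - 12\right) - 4171} = - \frac{7960}{\left(\left(-33\right) \left(-20\right) - 12\right) - 4171} = - \frac{7960}{\left(660 - 12\right) - 4171} = - \frac{7960}{648 - 4171} = - \frac{7960}{-3523} = \left(-7960\right) \left(- \frac{1}{3523}\right) = \frac{7960}{3523}$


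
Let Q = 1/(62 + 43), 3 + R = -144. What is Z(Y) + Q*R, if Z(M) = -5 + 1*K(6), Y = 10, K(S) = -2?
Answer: -42/5 ≈ -8.4000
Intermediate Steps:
R = -147 (R = -3 - 144 = -147)
Z(M) = -7 (Z(M) = -5 + 1*(-2) = -5 - 2 = -7)
Q = 1/105 ≈ 0.0095238
Z(Y) + Q*R = -7 + (1/105)*(-147) = -7 - 7/5 = -42/5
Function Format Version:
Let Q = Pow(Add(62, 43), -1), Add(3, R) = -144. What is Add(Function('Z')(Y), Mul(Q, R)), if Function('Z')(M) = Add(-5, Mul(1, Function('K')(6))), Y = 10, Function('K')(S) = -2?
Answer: Rational(-42, 5) ≈ -8.4000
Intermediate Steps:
R = -147 (R = Add(-3, -144) = -147)
Function('Z')(M) = -7 (Function('Z')(M) = Add(-5, Mul(1, -2)) = Add(-5, -2) = -7)
Q = Rational(1, 105) (Q = Pow(105, -1) = Rational(1, 105) ≈ 0.0095238)
Add(Function('Z')(Y), Mul(Q, R)) = Add(-7, Mul(Rational(1, 105), -147)) = Add(-7, Rational(-7, 5)) = Rational(-42, 5)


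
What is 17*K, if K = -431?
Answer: -7327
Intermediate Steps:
17*K = 17*(-431) = -7327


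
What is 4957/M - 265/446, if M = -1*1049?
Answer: -2488807/467854 ≈ -5.3196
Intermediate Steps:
M = -1049
4957/M - 265/446 = 4957/(-1049) - 265/446 = 4957*(-1/1049) - 265*1/446 = -4957/1049 - 265/446 = -2488807/467854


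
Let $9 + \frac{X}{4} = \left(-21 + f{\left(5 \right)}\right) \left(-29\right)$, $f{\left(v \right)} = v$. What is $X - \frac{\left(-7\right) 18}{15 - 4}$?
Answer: $\frac{20146}{11} \approx 1831.5$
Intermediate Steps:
$X = 1820$ ($X = -36 + 4 \left(-21 + 5\right) \left(-29\right) = -36 + 4 \left(\left(-16\right) \left(-29\right)\right) = -36 + 4 \cdot 464 = -36 + 1856 = 1820$)
$X - \frac{\left(-7\right) 18}{15 - 4} = 1820 - \frac{\left(-7\right) 18}{15 - 4} = 1820 - - \frac{126}{11} = 1820 + \frac{126}{11} = \frac{20146}{11}$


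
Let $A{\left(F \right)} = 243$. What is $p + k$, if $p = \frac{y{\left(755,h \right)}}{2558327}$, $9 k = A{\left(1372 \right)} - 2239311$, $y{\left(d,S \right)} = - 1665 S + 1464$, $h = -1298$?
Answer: $- \frac{1909416218510}{7674981} \approx -2.4878 \cdot 10^{5}$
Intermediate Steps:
$y{\left(d,S \right)} = 1464 - 1665 S$
$k = - \frac{746356}{3}$ ($k = \frac{243 - 2239311}{9} = \frac{1}{9} \left(-2239068\right) = - \frac{746356}{3} \approx -2.4879 \cdot 10^{5}$)
$p = \frac{2162634}{2558327}$ ($p = \frac{1464 - -2161170}{2558327} = \left(1464 + 2161170\right) \frac{1}{2558327} = 2162634 \cdot \frac{1}{2558327} = \frac{2162634}{2558327} \approx 0.84533$)
$p + k = \frac{2162634}{2558327} - \frac{746356}{3} = - \frac{1909416218510}{7674981}$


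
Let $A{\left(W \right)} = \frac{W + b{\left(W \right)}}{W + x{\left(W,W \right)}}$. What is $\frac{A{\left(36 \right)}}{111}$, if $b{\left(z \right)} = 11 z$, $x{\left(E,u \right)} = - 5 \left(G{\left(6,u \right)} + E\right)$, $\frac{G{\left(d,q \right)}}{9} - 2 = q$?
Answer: $- \frac{8}{3811} \approx -0.0020992$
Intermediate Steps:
$G{\left(d,q \right)} = 18 + 9 q$
$x{\left(E,u \right)} = -90 - 45 u - 5 E$ ($x{\left(E,u \right)} = - 5 \left(\left(18 + 9 u\right) + E\right) = - 5 \left(18 + E + 9 u\right) = -90 - 45 u - 5 E$)
$A{\left(W \right)} = \frac{12 W}{-90 - 49 W}$ ($A{\left(W \right)} = \frac{W + 11 W}{W - \left(90 + 50 W\right)} = \frac{12 W}{W - \left(90 + 50 W\right)} = \frac{12 W}{-90 - 49 W}$)
$\frac{A{\left(36 \right)}}{111} = \frac{\left(-12\right) 36 \frac{1}{90 + 49 \cdot 36}}{111} = \left(-12\right) 36 \frac{1}{90 + 1764} \cdot \frac{1}{111} = \left(-12\right) 36 \cdot \frac{1}{1854} \cdot \frac{1}{111} = \left(- \frac{24}{103}\right) \frac{1}{111} = - \frac{8}{3811}$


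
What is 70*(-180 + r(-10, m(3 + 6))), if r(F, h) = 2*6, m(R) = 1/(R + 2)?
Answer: -11760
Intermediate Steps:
m(R) = 1/(2 + R)
r(F, h) = 12
70*(-180 + r(-10, m(3 + 6))) = 70*(-180 + 12) = 70*(-168) = -11760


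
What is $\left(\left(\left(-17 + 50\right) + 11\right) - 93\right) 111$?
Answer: $-5439$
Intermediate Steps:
$\left(\left(\left(-17 + 50\right) + 11\right) - 93\right) 111 = \left(\left(33 + 11\right) - 93\right) 111 = \left(44 - 93\right) 111 = \left(-49\right) 111 = -5439$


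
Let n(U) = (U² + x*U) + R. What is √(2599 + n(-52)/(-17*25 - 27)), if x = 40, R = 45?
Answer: √132670927/226 ≈ 50.966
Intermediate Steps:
n(U) = 45 + U² + 40*U (n(U) = (U² + 40*U) + 45 = 45 + U² + 40*U)
√(2599 + n(-52)/(-17*25 - 27)) = √(2599 + (45 + (-52)² + 40*(-52))/(-17*25 - 27)) = √(2599 + (45 + 2704 - 2080)/(-425 - 27)) = √(2599 + 669/(-452)) = √(2599 + 669*(-1/452)) = √(2599 - 669/452) = √(1174079/452) = √132670927/226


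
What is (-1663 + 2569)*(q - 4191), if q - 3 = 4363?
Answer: 158550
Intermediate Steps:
q = 4366 (q = 3 + 4363 = 4366)
(-1663 + 2569)*(q - 4191) = (-1663 + 2569)*(4366 - 4191) = 906*175 = 158550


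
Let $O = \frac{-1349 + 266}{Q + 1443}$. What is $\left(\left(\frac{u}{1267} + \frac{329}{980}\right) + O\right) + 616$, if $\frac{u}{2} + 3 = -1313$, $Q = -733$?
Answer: $\frac{220478495}{359828} \approx 612.73$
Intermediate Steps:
$u = -2632$ ($u = -6 + 2 \left(-1313\right) = -6 - 2626 = -2632$)
$O = - \frac{1083}{710}$ ($O = \frac{-1349 + 266}{-733 + 1443} = - \frac{1083}{710} \approx -1.5254$)
$\left(\left(\frac{u}{1267} + \frac{329}{980}\right) + O\right) + 616 = \left(\left(- \frac{2632}{1267} + \frac{329}{980}\right) - \frac{1083}{710}\right) + 616 = \left(\left(\left(-2632\right) \frac{1}{1267} + 329 \cdot \frac{1}{980}\right) - \frac{1083}{710}\right) + 616 = \left(\left(- \frac{376}{181} + \frac{47}{140}\right) - \frac{1083}{710}\right) + 616 = \left(- \frac{44133}{25340} - \frac{1083}{710}\right) + 616 = - \frac{1175553}{359828} + 616 = \frac{220478495}{359828}$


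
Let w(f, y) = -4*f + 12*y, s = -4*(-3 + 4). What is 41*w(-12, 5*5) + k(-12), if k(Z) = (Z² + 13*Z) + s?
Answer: 14252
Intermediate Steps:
s = -4 (s = -4*1 = -4)
k(Z) = -4 + Z² + 13*Z (k(Z) = (Z² + 13*Z) - 4 = -4 + Z² + 13*Z)
41*w(-12, 5*5) + k(-12) = 41*(-4*(-12) + 12*(5*5)) + (-4 + (-12)² + 13*(-12)) = 41*(48 + 12*25) + (-4 + 144 - 156) = 41*(48 + 300) - 16 = 41*348 - 16 = 14268 - 16 = 14252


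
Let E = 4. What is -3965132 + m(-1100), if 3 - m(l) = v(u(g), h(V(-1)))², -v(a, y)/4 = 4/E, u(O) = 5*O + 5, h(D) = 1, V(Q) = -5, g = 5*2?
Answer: -3965145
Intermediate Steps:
g = 10
u(O) = 5 + 5*O
v(a, y) = -4 (v(a, y) = -16/4 = -4*1 = -4)
m(l) = -13 (m(l) = 3 - 1*(-4)² = 3 - 1*16 = 3 - 16 = -13)
-3965132 + m(-1100) = -3965132 - 13 = -3965145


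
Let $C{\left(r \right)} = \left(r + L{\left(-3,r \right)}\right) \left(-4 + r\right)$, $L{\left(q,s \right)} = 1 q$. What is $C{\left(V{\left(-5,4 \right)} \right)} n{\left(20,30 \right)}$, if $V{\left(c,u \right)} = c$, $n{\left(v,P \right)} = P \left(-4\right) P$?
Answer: $-259200$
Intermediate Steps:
$L{\left(q,s \right)} = q$
$n{\left(v,P \right)} = - 4 P^{2}$ ($n{\left(v,P \right)} = - 4 P P = - 4 P^{2}$)
$C{\left(r \right)} = \left(-4 + r\right) \left(-3 + r\right)$ ($C{\left(r \right)} = \left(r - 3\right) \left(-4 + r\right) = \left(-3 + r\right) \left(-4 + r\right) = \left(-4 + r\right) \left(-3 + r\right)$)
$C{\left(V{\left(-5,4 \right)} \right)} n{\left(20,30 \right)} = \left(12 + \left(-5\right)^{2} - -35\right) \left(- 4 \cdot 30^{2}\right) = \left(12 + 25 + 35\right) \left(\left(-4\right) 900\right) = 72 \left(-3600\right) = -259200$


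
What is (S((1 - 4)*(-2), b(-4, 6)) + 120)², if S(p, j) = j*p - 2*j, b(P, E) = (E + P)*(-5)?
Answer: 6400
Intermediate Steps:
b(P, E) = -5*E - 5*P
S(p, j) = -2*j + j*p
(S((1 - 4)*(-2), b(-4, 6)) + 120)² = ((-5*6 - 5*(-4))*(-2 + (1 - 4)*(-2)) + 120)² = ((-30 + 20)*(-2 - 3*(-2)) + 120)² = (-10*(-2 + 6) + 120)² = (-10*4 + 120)² = (-40 + 120)² = 80² = 6400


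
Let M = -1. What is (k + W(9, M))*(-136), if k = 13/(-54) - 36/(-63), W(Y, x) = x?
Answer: 17204/189 ≈ 91.026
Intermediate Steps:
k = 125/378 (k = 13*(-1/54) - 36*(-1/63) = -13/54 + 4/7 = 125/378 ≈ 0.33069)
(k + W(9, M))*(-136) = (125/378 - 1)*(-136) = -253/378*(-136) = 17204/189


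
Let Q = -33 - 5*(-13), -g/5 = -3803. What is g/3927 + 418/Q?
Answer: 1124983/62832 ≈ 17.905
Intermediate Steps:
g = 19015 (g = -5*(-3803) = 19015)
Q = 32 (Q = -33 + 65 = 32)
g/3927 + 418/Q = 19015/3927 + 418/32 = 19015*(1/3927) + 418*(1/32) = 19015/3927 + 209/16 = 1124983/62832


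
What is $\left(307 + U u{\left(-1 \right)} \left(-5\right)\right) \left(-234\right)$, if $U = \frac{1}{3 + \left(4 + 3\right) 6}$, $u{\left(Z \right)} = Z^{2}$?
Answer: $-71812$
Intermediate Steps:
$U = \frac{1}{45}$ ($U = \frac{1}{3 + 7 \cdot 6} = \frac{1}{3 + 42} = \frac{1}{45} \approx 0.022222$)
$\left(307 + U u{\left(-1 \right)} \left(-5\right)\right) \left(-234\right) = \left(307 + \frac{\left(-1\right)^{2}}{45} \left(-5\right)\right) \left(-234\right) = \left(307 + \frac{1}{45} \cdot 1 \left(-5\right)\right) \left(-234\right) = \left(307 + \frac{1}{45} \left(-5\right)\right) \left(-234\right) = \left(307 - \frac{1}{9}\right) \left(-234\right) = \frac{2762}{9} \left(-234\right) = -71812$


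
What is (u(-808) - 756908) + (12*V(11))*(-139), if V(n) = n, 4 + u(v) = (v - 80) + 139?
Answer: -776009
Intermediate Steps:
u(v) = 55 + v (u(v) = -4 + ((v - 80) + 139) = -4 + ((-80 + v) + 139) = -4 + (59 + v) = 55 + v)
(u(-808) - 756908) + (12*V(11))*(-139) = ((55 - 808) - 756908) + (12*11)*(-139) = (-753 - 756908) + 132*(-139) = -757661 - 18348 = -776009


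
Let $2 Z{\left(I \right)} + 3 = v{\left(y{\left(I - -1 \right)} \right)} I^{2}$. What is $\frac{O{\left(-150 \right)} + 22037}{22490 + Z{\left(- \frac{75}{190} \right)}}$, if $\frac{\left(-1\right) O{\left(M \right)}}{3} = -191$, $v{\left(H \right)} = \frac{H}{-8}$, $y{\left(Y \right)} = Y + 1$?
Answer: $\frac{2835784960}{2820544261} \approx 1.0054$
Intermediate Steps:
$y{\left(Y \right)} = 1 + Y$
$v{\left(H \right)} = - \frac{H}{8}$ ($v{\left(H \right)} = H \left(- \frac{1}{8}\right) = - \frac{H}{8}$)
$O{\left(M \right)} = 573$ ($O{\left(M \right)} = \left(-3\right) \left(-191\right) = 573$)
$Z{\left(I \right)} = - \frac{3}{2} + \frac{I^{2} \left(- \frac{1}{4} - \frac{I}{8}\right)}{2}$ ($Z{\left(I \right)} = - \frac{3}{2} + \frac{- \frac{1 + \left(I - -1\right)}{8} I^{2}}{2} = - \frac{3}{2} + \frac{- \frac{1 + \left(I + 1\right)}{8} I^{2}}{2} = - \frac{3}{2} + \frac{- \frac{1 + \left(1 + I\right)}{8} I^{2}}{2} = - \frac{3}{2} + \frac{- \frac{2 + I}{8} I^{2}}{2} = - \frac{3}{2} + \frac{\left(- \frac{1}{4} - \frac{I}{8}\right) I^{2}}{2} = - \frac{3}{2} + \frac{I^{2} \left(- \frac{1}{4} - \frac{I}{8}\right)}{2}$)
$\frac{O{\left(-150 \right)} + 22037}{22490 + Z{\left(- \frac{75}{190} \right)}} = \frac{573 + 22037}{22490 - \left(\frac{3}{2} - \frac{\left(- \frac{75}{190}\right)^{2} \left(-2 - - \frac{75}{190}\right)}{16}\right)} = \frac{22610}{22490 - \left(\frac{3}{2} - \frac{\left(\left(-75\right) \frac{1}{190}\right)^{2} \left(-2 - \left(-75\right) \frac{1}{190}\right)}{16}\right)} = \frac{22610}{22490 - \left(\frac{3}{2} - \frac{\left(- \frac{15}{38}\right)^{2} \left(-2 - - \frac{15}{38}\right)}{16}\right)} = \frac{22610}{22490 - \left(\frac{3}{2} - \frac{225 \left(-2 + \frac{15}{38}\right)}{23104}\right)} = \frac{22610}{22490 - \left(\frac{3}{2} - - \frac{13725}{877952}\right)} = \frac{22610}{22490 - \frac{1330653}{877952}} = \frac{22610}{\frac{19743809827}{877952}} = 22610 \cdot \frac{877952}{19743809827} = \frac{2835784960}{2820544261}$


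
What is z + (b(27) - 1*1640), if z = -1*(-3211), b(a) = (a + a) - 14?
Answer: 1611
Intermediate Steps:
b(a) = -14 + 2*a (b(a) = 2*a - 14 = -14 + 2*a)
z = 3211
z + (b(27) - 1*1640) = 3211 + ((-14 + 2*27) - 1*1640) = 3211 + ((-14 + 54) - 1640) = 3211 + (40 - 1640) = 3211 - 1600 = 1611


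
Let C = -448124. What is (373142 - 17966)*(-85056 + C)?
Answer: -189372739680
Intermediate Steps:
(373142 - 17966)*(-85056 + C) = (373142 - 17966)*(-85056 - 448124) = 355176*(-533180) = -189372739680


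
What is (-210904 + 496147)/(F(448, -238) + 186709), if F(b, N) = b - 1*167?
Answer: 95081/62330 ≈ 1.5254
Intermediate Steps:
F(b, N) = -167 + b (F(b, N) = b - 167 = -167 + b)
(-210904 + 496147)/(F(448, -238) + 186709) = (-210904 + 496147)/((-167 + 448) + 186709) = 285243/(281 + 186709) = 285243/186990 = 285243*(1/186990) = 95081/62330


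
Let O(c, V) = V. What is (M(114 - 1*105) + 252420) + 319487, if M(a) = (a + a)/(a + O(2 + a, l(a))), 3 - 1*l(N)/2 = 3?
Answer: 571909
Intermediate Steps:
l(N) = 0 (l(N) = 6 - 2*3 = 6 - 6 = 0)
M(a) = 2 (M(a) = (a + a)/(a + 0) = (2*a)/a = 2)
(M(114 - 1*105) + 252420) + 319487 = (2 + 252420) + 319487 = 252422 + 319487 = 571909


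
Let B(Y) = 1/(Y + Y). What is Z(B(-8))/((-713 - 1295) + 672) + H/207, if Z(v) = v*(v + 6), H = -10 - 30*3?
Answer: -34181935/70797312 ≈ -0.48281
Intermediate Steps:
H = -100 (H = -10 - 90 = -100)
B(Y) = 1/(2*Y)
Z(v) = v*(6 + v)
Z(B(-8))/((-713 - 1295) + 672) + H/207 = (((½)/(-8))*(6 + (½)/(-8)))/((-713 - 1295) + 672) - 100/207 = (((½)*(-⅛))*(6 + (½)*(-⅛)))/(-2008 + 672) - 100*1/207 = -(6 - 1/16)/16/(-1336) - 100/207 = -1/16*95/16*(-1/1336) - 100/207 = -95/256*(-1/1336) - 100/207 = 95/342016 - 100/207 = -34181935/70797312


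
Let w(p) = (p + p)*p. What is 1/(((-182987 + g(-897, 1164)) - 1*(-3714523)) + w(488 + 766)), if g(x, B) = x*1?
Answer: 1/6675671 ≈ 1.4980e-7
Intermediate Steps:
w(p) = 2*p**2 (w(p) = (2*p)*p = 2*p**2)
g(x, B) = x
1/(((-182987 + g(-897, 1164)) - 1*(-3714523)) + w(488 + 766)) = 1/(((-182987 - 897) - 1*(-3714523)) + 2*(488 + 766)**2) = 1/((-183884 + 3714523) + 2*1254**2) = 1/(3530639 + 2*1572516) = 1/(3530639 + 3145032) = 1/6675671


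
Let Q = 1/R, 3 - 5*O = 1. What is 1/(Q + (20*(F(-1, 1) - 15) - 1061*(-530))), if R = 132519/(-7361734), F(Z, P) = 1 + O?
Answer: 132519/74476002368 ≈ 1.7794e-6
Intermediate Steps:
O = ⅖ (O = ⅗ - ⅕*1 = ⅗ - ⅕ = ⅖ ≈ 0.40000)
F(Z, P) = 7/5 (F(Z, P) = 1 + ⅖ = 7/5)
R = -132519/7361734 (R = 132519*(-1/7361734) = -132519/7361734 ≈ -0.018001)
Q = -7361734/132519 (Q = 1/(-132519/7361734) = -7361734/132519 ≈ -55.552)
1/(Q + (20*(F(-1, 1) - 15) - 1061*(-530))) = 1/(-7361734/132519 + (20*(7/5 - 15) - 1061*(-530))) = 1/(-7361734/132519 + (20*(-68/5) + 562330)) = 1/(-7361734/132519 + (-272 + 562330)) = 1/(-7361734/132519 + 562058) = 1/(74476002368/132519) = 132519/74476002368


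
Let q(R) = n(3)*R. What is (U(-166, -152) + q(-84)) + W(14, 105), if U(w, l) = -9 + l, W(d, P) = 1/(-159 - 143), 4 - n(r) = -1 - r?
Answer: -251567/302 ≈ -833.00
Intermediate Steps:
n(r) = 5 + r (n(r) = 4 - (-1 - r) = 4 + (1 + r) = 5 + r)
q(R) = 8*R (q(R) = (5 + 3)*R = 8*R)
W(d, P) = -1/302 (W(d, P) = 1/(-302) = -1/302)
(U(-166, -152) + q(-84)) + W(14, 105) = ((-9 - 152) + 8*(-84)) - 1/302 = (-161 - 672) - 1/302 = -833 - 1/302 = -251567/302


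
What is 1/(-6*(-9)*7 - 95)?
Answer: 1/283 ≈ 0.0035336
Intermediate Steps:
1/(-6*(-9)*7 - 95) = 1/(54*7 - 95) = 1/(378 - 95) = 1/283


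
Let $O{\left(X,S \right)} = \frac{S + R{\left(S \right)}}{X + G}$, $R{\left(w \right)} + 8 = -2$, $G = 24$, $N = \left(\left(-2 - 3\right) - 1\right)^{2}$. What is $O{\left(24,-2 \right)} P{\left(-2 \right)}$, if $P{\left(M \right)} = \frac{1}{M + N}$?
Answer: $- \frac{1}{136} \approx -0.0073529$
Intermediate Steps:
$N = 36$ ($N = \left(\left(-2 - 3\right) - 1\right)^{2} = \left(-5 - 1\right)^{2} = \left(-6\right)^{2} = 36$)
$R{\left(w \right)} = -10$ ($R{\left(w \right)} = -8 - 2 = -10$)
$P{\left(M \right)} = \frac{1}{36 + M}$ ($P{\left(M \right)} = \frac{1}{M + 36} = \frac{1}{36 + M}$)
$O{\left(X,S \right)} = \frac{-10 + S}{24 + X}$ ($O{\left(X,S \right)} = \frac{S - 10}{X + 24} = \frac{-10 + S}{24 + X}$)
$O{\left(24,-2 \right)} P{\left(-2 \right)} = \frac{\frac{1}{24 + 24} \left(-10 - 2\right)}{36 - 2} = \frac{\frac{1}{48} \left(-12\right)}{34} = \frac{1}{48} \left(-12\right) \frac{1}{34} = \left(- \frac{1}{4}\right) \frac{1}{34} = - \frac{1}{136}$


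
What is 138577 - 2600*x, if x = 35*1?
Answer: 47577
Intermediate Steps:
x = 35
138577 - 2600*x = 138577 - 2600*35 = 138577 - 91000 = 47577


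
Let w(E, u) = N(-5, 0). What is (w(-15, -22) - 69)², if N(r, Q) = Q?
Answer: 4761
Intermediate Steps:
w(E, u) = 0
(w(-15, -22) - 69)² = (0 - 69)² = (-69)² = 4761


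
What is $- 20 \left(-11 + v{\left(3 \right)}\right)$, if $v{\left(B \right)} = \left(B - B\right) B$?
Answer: $220$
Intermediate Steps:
$v{\left(B \right)} = 0$ ($v{\left(B \right)} = 0 B = 0$)
$- 20 \left(-11 + v{\left(3 \right)}\right) = - 20 \left(-11 + 0\right) = \left(-20\right) \left(-11\right) = 220$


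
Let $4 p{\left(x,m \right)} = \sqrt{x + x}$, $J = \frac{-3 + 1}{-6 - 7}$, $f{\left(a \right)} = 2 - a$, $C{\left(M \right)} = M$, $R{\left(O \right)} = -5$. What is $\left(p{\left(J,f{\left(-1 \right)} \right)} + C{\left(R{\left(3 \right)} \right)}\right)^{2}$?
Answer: $\frac{\left(130 - \sqrt{13}\right)^{2}}{676} \approx 23.632$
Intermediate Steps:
$J = \frac{2}{13}$ ($J = - \frac{2}{-13} = \left(-2\right) \left(- \frac{1}{13}\right) = \frac{2}{13} \approx 0.15385$)
$p{\left(x,m \right)} = \frac{\sqrt{2} \sqrt{x}}{4}$ ($p{\left(x,m \right)} = \frac{\sqrt{x + x}}{4} = \frac{\sqrt{2 x}}{4} = \frac{\sqrt{2} \sqrt{x}}{4}$)
$\left(p{\left(J,f{\left(-1 \right)} \right)} + C{\left(R{\left(3 \right)} \right)}\right)^{2} = \left(\frac{\sqrt{2} \sqrt{\frac{2}{13}}}{4} - 5\right)^{2} = \left(\frac{\sqrt{2} \frac{\sqrt{26}}{13}}{4} - 5\right)^{2} = \left(\frac{\sqrt{13}}{26} - 5\right)^{2} = \left(-5 + \frac{\sqrt{13}}{26}\right)^{2}$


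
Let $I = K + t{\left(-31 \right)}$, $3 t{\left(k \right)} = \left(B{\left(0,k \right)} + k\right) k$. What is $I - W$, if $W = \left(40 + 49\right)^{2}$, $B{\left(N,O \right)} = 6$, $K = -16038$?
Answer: $- \frac{71102}{3} \approx -23701.0$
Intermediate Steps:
$t{\left(k \right)} = \frac{k \left(6 + k\right)}{3}$ ($t{\left(k \right)} = \frac{\left(6 + k\right) k}{3} = \frac{k \left(6 + k\right)}{3}$)
$I = - \frac{47339}{3}$ ($I = -16038 + \frac{1}{3} \left(-31\right) \left(6 - 31\right) = -16038 + \frac{1}{3} \left(-31\right) \left(-25\right) = -16038 + \frac{775}{3} = - \frac{47339}{3} \approx -15780.0$)
$W = 7921$ ($W = 89^{2} = 7921$)
$I - W = - \frac{47339}{3} - 7921 = - \frac{71102}{3}$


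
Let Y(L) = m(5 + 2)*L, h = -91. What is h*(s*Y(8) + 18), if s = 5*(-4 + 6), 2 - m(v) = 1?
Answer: -8918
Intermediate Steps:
m(v) = 1 (m(v) = 2 - 1*1 = 2 - 1 = 1)
s = 10 (s = 5*2 = 10)
Y(L) = L (Y(L) = 1*L = L)
h*(s*Y(8) + 18) = -91*(10*8 + 18) = -91*(80 + 18) = -91*98 = -8918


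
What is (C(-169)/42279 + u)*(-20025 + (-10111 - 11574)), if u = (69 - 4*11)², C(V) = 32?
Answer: -1102162015970/42279 ≈ -2.6069e+7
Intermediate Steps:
u = 625 (u = (69 - 44)² = 25² = 625)
(C(-169)/42279 + u)*(-20025 + (-10111 - 11574)) = (32/42279 + 625)*(-20025 + (-10111 - 11574)) = (32*(1/42279) + 625)*(-20025 - 21685) = (32/42279 + 625)*(-41710) = (26424407/42279)*(-41710) = -1102162015970/42279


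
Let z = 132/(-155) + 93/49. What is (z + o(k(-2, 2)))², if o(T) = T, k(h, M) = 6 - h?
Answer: 4720651849/57684025 ≈ 81.836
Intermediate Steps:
z = 7947/7595 (z = 132*(-1/155) + 93*(1/49) = -132/155 + 93/49 = 7947/7595 ≈ 1.0463)
(z + o(k(-2, 2)))² = (7947/7595 + (6 - 1*(-2)))² = (7947/7595 + (6 + 2))² = (7947/7595 + 8)² = (68707/7595)² = 4720651849/57684025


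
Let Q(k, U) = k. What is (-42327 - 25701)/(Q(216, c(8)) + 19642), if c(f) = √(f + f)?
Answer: -34014/9929 ≈ -3.4257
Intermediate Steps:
c(f) = √2*√f (c(f) = √(2*f) = √2*√f)
(-42327 - 25701)/(Q(216, c(8)) + 19642) = (-42327 - 25701)/(216 + 19642) = -68028/19858 = -68028*1/19858 = -34014/9929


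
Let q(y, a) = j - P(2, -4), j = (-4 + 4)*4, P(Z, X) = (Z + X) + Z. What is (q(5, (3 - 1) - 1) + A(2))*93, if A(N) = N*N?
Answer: 372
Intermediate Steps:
P(Z, X) = X + 2*Z (P(Z, X) = (X + Z) + Z = X + 2*Z)
j = 0 (j = 0*4 = 0)
q(y, a) = 0 (q(y, a) = 0 - (-4 + 2*2) = 0 - (-4 + 4) = 0 - 1*0 = 0 + 0 = 0)
A(N) = N²
(q(5, (3 - 1) - 1) + A(2))*93 = (0 + 2²)*93 = (0 + 4)*93 = 4*93 = 372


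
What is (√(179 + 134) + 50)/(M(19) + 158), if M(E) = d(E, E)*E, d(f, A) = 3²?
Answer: 50/329 + √313/329 ≈ 0.20575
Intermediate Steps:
d(f, A) = 9
M(E) = 9*E
(√(179 + 134) + 50)/(M(19) + 158) = (√(179 + 134) + 50)/(9*19 + 158) = (√313 + 50)/(171 + 158) = (50 + √313)/329 = (50 + √313)*(1/329) = 50/329 + √313/329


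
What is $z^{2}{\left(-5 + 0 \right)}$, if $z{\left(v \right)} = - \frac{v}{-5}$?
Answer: $1$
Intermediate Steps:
$z{\left(v \right)} = \frac{v}{5}$ ($z{\left(v \right)} = - \frac{v \left(-1\right)}{5} = - \frac{\left(-1\right) v}{5} = \frac{v}{5}$)
$z^{2}{\left(-5 + 0 \right)} = \left(\frac{-5 + 0}{5}\right)^{2} = \left(\frac{1}{5} \left(-5\right)\right)^{2} = \left(-1\right)^{2} = 1$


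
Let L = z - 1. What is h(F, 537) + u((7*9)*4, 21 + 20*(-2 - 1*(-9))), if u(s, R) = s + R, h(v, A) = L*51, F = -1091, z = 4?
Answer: 566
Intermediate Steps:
L = 3 (L = 4 - 1 = 3)
h(v, A) = 153 (h(v, A) = 3*51 = 153)
u(s, R) = R + s
h(F, 537) + u((7*9)*4, 21 + 20*(-2 - 1*(-9))) = 153 + ((21 + 20*(-2 - 1*(-9))) + (7*9)*4) = 153 + ((21 + 20*(-2 + 9)) + 63*4) = 153 + ((21 + 20*7) + 252) = 153 + ((21 + 140) + 252) = 153 + (161 + 252) = 153 + 413 = 566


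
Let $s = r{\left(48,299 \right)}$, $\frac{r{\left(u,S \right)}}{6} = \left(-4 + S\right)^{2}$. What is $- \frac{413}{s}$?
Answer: $- \frac{7}{8850} \approx -0.00079096$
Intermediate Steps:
$r{\left(u,S \right)} = 6 \left(-4 + S\right)^{2}$
$s = 522150$ ($s = 6 \left(-4 + 299\right)^{2} = 6 \cdot 295^{2} = 6 \cdot 87025 = 522150$)
$- \frac{413}{s} = - \frac{413}{522150} = \left(-413\right) \frac{1}{522150} = - \frac{7}{8850}$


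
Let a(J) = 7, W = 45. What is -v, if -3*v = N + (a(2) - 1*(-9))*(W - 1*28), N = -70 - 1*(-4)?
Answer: 206/3 ≈ 68.667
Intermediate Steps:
N = -66 (N = -70 + 4 = -66)
v = -206/3 (v = -(-66 + (7 - 1*(-9))*(45 - 1*28))/3 = -(-66 + (7 + 9)*(45 - 28))/3 = -(-66 + 16*17)/3 = -(-66 + 272)/3 = -⅓*206 = -206/3 ≈ -68.667)
-v = -1*(-206/3) = 206/3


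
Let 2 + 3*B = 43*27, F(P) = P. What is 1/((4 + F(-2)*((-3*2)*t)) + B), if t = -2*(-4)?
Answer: 3/1459 ≈ 0.0020562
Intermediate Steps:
t = 8
B = 1159/3 (B = -⅔ + (43*27)/3 = -⅔ + (⅓)*1161 = -⅔ + 387 = 1159/3 ≈ 386.33)
1/((4 + F(-2)*((-3*2)*t)) + B) = 1/((4 - 2*(-3*2)*8) + 1159/3) = 1/((4 - (-12)*8) + 1159/3) = 1/((4 - 2*(-48)) + 1159/3) = 1/((4 + 96) + 1159/3) = 1/(100 + 1159/3) = 1/(1459/3) = 3/1459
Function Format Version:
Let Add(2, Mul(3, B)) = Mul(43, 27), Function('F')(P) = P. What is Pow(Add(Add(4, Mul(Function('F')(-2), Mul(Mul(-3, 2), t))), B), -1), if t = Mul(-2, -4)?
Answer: Rational(3, 1459) ≈ 0.0020562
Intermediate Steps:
t = 8
B = Rational(1159, 3) (B = Add(Rational(-2, 3), Mul(Rational(1, 3), Mul(43, 27))) = Add(Rational(-2, 3), Mul(Rational(1, 3), 1161)) = Add(Rational(-2, 3), 387) = Rational(1159, 3) ≈ 386.33)
Pow(Add(Add(4, Mul(Function('F')(-2), Mul(Mul(-3, 2), t))), B), -1) = Pow(Add(Add(4, Mul(-2, Mul(Mul(-3, 2), 8))), Rational(1159, 3)), -1) = Pow(Add(Add(4, Mul(-2, Mul(-6, 8))), Rational(1159, 3)), -1) = Pow(Add(Add(4, Mul(-2, -48)), Rational(1159, 3)), -1) = Pow(Add(Add(4, 96), Rational(1159, 3)), -1) = Pow(Add(100, Rational(1159, 3)), -1) = Pow(Rational(1459, 3), -1) = Rational(3, 1459)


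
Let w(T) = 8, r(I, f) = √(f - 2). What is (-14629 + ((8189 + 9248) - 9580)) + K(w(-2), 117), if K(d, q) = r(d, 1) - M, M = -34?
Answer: -6738 + I ≈ -6738.0 + 1.0*I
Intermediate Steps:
r(I, f) = √(-2 + f)
K(d, q) = 34 + I (K(d, q) = √(-2 + 1) - 1*(-34) = √(-1) + 34 = I + 34 = 34 + I)
(-14629 + ((8189 + 9248) - 9580)) + K(w(-2), 117) = (-14629 + ((8189 + 9248) - 9580)) + (34 + I) = (-14629 + (17437 - 9580)) + (34 + I) = (-14629 + 7857) + (34 + I) = -6772 + (34 + I) = -6738 + I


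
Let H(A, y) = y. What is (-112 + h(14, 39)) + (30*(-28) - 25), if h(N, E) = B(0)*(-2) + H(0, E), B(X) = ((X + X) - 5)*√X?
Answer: -938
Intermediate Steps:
B(X) = √X*(-5 + 2*X) (B(X) = (2*X - 5)*√X = (-5 + 2*X)*√X = √X*(-5 + 2*X))
h(N, E) = E (h(N, E) = (√0*(-5 + 2*0))*(-2) + E = (0*(-5 + 0))*(-2) + E = (0*(-5))*(-2) + E = 0*(-2) + E = 0 + E = E)
(-112 + h(14, 39)) + (30*(-28) - 25) = (-112 + 39) + (30*(-28) - 25) = -73 + (-840 - 25) = -73 - 865 = -938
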